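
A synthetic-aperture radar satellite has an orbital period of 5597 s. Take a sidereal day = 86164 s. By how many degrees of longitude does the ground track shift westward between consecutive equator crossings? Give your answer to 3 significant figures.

23.4°

During one orbit Earth rotates (5597.0 / 86164) × 360° = 23.38°.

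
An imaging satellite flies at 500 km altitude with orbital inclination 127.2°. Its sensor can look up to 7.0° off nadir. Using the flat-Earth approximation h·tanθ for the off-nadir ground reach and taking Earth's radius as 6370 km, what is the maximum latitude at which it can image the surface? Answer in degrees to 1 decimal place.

Retrograde orbit: the ground track reaches ±(180° − i) = ±(180 − 127.2) = ±52.8°.
Sensor half-swath on the ground ≈ 500·tan(7.0°) = 61 km = 0.55° of latitude.
Maximum observable latitude ≈ 52.8 + 0.55 = 53.4°.

53.4°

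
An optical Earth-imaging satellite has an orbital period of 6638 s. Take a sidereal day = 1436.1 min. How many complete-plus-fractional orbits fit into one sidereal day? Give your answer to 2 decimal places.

12.98

Orbits per sidereal day = 86166 / 6638.0 = 12.981.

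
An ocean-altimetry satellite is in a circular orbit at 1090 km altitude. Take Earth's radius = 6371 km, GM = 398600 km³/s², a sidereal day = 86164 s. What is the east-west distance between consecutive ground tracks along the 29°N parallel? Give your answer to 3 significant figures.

2610 km

Semi-major axis a = 6371 + 1090 = 7461 km. Period T = 2π√(a³/μ) = 2π√(7461³/398600) = 6413.7 s = 106.89 min.
Node shift per orbit = (6413.7/86164) × 360° = 26.80°.
Equatorial spacing = 26.80 × 111.2 km/° = 2980 km.
At 29° latitude, spacing = 2980 × cos(29°) = 2606 km.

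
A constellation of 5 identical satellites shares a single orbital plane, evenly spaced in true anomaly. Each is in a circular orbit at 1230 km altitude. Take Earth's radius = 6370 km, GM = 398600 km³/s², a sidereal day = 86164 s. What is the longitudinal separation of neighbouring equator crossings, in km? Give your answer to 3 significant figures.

613 km

Semi-major axis a = 6370 + 1230 = 7600 km. Period T = 2π√(a³/μ) = 2π√(7600³/398600) = 6593.7 s = 109.90 min.
Single-satellite node shift = (6593.7/86164) × 360° = 27.55°.
With 5 satellites evenly phased, successive equator crossings are 27.55/5 = 5.510° apart.
That is 5.510 × 111.2 = 613 km at the equator.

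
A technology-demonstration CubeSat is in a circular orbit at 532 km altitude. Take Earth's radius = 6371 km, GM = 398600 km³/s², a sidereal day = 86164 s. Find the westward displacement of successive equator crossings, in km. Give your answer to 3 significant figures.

Semi-major axis a = 6371 + 532 = 6903 km. Period T = 2π√(a³/μ) = 2π√(6903³/398600) = 5707.8 s = 95.13 min.
During one orbit Earth rotates (5707.8 / 86164) × 360° = 23.85°.
At the equator that is 23.85° × (2π·6371/360) km/° = 23.85 × 111.2 = 2652 km.

2650 km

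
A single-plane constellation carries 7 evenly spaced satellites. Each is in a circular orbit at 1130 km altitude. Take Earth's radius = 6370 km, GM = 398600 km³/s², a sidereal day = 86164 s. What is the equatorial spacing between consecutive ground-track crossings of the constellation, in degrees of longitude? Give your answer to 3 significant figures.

Semi-major axis a = 6370 + 1130 = 7500 km. Period T = 2π√(a³/μ) = 2π√(7500³/398600) = 6464.0 s = 107.73 min.
Single-satellite node shift = (6464.0/86164) × 360° = 27.01°.
With 7 satellites evenly phased, successive equator crossings are 27.01/7 = 3.858° apart.

3.86°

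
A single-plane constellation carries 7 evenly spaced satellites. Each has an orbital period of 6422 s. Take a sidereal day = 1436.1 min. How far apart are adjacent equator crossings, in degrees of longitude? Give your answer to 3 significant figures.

3.83°

Single-satellite node shift = (6422.0/86166) × 360° = 26.83°.
With 7 satellites evenly phased, successive equator crossings are 26.83/7 = 3.833° apart.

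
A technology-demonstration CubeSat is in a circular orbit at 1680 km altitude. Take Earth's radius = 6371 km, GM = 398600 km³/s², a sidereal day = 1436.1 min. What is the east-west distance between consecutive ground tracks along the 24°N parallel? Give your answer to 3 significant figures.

Semi-major axis a = 6371 + 1680 = 8051 km. Period T = 2π√(a³/μ) = 2π√(8051³/398600) = 7189.3 s = 119.82 min.
Node shift per orbit = (7189.3/86166) × 360° = 30.04°.
Equatorial spacing = 30.04 × 111.2 km/° = 3340 km.
At 24° latitude, spacing = 3340 × cos(24°) = 3051 km.

3050 km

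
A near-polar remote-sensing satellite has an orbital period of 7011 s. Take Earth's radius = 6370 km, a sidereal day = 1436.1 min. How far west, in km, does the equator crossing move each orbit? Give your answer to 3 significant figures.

3260 km

During one orbit Earth rotates (7011.0 / 86166) × 360° = 29.29°.
At the equator that is 29.29° × (2π·6370/360) km/° = 29.29 × 111.2 = 3257 km.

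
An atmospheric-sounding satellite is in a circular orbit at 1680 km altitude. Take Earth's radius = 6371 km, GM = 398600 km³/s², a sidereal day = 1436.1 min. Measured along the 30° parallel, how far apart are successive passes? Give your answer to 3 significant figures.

Semi-major axis a = 6371 + 1680 = 8051 km. Period T = 2π√(a³/μ) = 2π√(8051³/398600) = 7189.3 s = 119.82 min.
Node shift per orbit = (7189.3/86166) × 360° = 30.04°.
Equatorial spacing = 30.04 × 111.2 km/° = 3340 km.
At 30° latitude, spacing = 3340 × cos(30°) = 2892 km.

2890 km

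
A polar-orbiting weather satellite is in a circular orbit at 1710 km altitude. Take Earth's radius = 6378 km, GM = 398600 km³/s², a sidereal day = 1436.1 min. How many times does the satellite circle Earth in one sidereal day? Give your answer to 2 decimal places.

Semi-major axis a = 6378 + 1710 = 8088 km. Period T = 2π√(a³/μ) = 2π√(8088³/398600) = 7238.9 s = 120.65 min.
Orbits per sidereal day = 86166 / 7238.9 = 11.903.

11.90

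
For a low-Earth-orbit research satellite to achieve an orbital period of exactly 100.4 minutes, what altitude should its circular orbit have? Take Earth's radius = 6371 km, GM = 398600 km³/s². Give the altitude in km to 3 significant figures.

T = 100.4 min = 6024.0 s.
From T = 2π√(a³/μ): a = (μ T²/4π²)^(1/3) = (398600 × 6024.0² / 4π²)^(1/3) = 7156 km.
Altitude h = a − R = 7156 − 6371 = 785 km.

785 km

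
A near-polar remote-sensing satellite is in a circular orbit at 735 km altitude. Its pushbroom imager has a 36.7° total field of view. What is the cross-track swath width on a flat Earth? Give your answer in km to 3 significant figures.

Half-angle = 36.7°/2 = 18.35°.
Swath width ≈ 2h·tan(θ/2) = 2 × 735 × tan(18.35°) = 487.6 km.

488 km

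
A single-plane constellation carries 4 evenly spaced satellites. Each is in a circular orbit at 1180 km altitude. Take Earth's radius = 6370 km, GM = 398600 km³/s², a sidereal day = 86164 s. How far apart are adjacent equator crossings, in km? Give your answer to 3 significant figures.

Semi-major axis a = 6370 + 1180 = 7550 km. Period T = 2π√(a³/μ) = 2π√(7550³/398600) = 6528.8 s = 108.81 min.
Single-satellite node shift = (6528.8/86164) × 360° = 27.28°.
With 4 satellites evenly phased, successive equator crossings are 27.28/4 = 6.819° apart.
That is 6.819 × 111.2 = 758 km at the equator.

758 km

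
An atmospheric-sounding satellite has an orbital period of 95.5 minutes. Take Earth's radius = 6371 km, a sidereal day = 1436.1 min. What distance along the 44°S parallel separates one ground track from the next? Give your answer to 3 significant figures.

T = 95.5 min = 5730.0 s.
Node shift per orbit = (5730.0/86166) × 360° = 23.94°.
Equatorial spacing = 23.94 × 111.2 km/° = 2662 km.
At 44° latitude, spacing = 2662 × cos(44°) = 1915 km.

1910 km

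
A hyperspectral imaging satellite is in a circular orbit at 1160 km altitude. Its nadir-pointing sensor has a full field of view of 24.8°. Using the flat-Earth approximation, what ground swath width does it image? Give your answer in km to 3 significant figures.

Half-angle = 24.8°/2 = 12.4°.
Swath width ≈ 2h·tan(θ/2) = 2 × 1160 × tan(12.4°) = 510.1 km.

510 km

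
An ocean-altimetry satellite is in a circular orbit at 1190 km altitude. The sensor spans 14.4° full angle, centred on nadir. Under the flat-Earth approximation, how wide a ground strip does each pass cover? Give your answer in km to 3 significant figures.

301 km

Half-angle = 14.4°/2 = 7.2°.
Swath width ≈ 2h·tan(θ/2) = 2 × 1190 × tan(7.2°) = 300.7 km.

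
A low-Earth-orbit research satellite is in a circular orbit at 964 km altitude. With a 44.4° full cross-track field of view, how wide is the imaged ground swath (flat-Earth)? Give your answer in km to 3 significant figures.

787 km

Half-angle = 44.4°/2 = 22.2°.
Swath width ≈ 2h·tan(θ/2) = 2 × 964 × tan(22.2°) = 786.8 km.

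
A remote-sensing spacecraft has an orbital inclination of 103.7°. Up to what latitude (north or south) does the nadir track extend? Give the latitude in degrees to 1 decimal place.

76.3°

Retrograde orbit: the ground track reaches ±(180° − i) = ±(180 − 103.7) = ±76.3°.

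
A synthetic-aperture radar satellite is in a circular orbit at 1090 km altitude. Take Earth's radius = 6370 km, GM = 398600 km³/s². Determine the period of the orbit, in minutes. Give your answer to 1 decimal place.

106.9 min

Semi-major axis a = 6370 + 1090 = 7460 km. Period T = 2π√(a³/μ) = 2π√(7460³/398600) = 6412.4 s = 106.87 min.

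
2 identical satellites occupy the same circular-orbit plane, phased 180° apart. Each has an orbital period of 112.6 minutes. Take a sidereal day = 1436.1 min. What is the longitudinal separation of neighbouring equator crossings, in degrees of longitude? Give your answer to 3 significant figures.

14.1°

T = 112.6 min = 6756.0 s.
Single-satellite node shift = (6756.0/86166) × 360° = 28.23°.
With 2 satellites evenly phased, successive equator crossings are 28.23/2 = 14.113° apart.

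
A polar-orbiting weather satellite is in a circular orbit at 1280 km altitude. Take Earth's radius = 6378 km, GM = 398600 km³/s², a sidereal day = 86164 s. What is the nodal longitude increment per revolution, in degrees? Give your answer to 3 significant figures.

Semi-major axis a = 6378 + 1280 = 7658 km. Period T = 2π√(a³/μ) = 2π√(7658³/398600) = 6669.4 s = 111.16 min.
During one orbit Earth rotates (6669.4 / 86164) × 360° = 27.87°.

27.9°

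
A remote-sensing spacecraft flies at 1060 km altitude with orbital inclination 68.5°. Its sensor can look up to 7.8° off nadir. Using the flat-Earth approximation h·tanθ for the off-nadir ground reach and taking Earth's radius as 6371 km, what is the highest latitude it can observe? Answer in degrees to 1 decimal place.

69.8°

For a prograde orbit the ground track reaches latitude ±i = ±68.5°.
Sensor half-swath on the ground ≈ 1060·tan(7.8°) = 145 km = 1.31° of latitude.
Maximum observable latitude ≈ 68.5 + 1.31 = 69.8°.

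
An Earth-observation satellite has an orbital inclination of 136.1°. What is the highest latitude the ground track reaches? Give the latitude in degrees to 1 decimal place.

43.9°

Retrograde orbit: the ground track reaches ±(180° − i) = ±(180 − 136.1) = ±43.9°.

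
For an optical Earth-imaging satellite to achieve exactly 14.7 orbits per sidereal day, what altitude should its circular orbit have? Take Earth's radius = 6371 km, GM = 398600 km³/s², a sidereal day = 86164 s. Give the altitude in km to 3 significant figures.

655 km

Required period T = 86164 / 14.7 = 5861.5 s.
From T = 2π√(a³/μ): a = (μ T²/4π²)^(1/3) = (398600 × 5861.5² / 4π²)^(1/3) = 7026 km.
Altitude h = a − R = 7026 − 6371 = 655 km.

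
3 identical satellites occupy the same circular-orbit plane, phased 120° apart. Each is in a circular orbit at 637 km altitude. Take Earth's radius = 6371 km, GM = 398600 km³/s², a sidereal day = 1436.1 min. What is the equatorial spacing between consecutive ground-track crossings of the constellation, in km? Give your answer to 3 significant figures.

Semi-major axis a = 6371 + 637 = 7008 km. Period T = 2π√(a³/μ) = 2π√(7008³/398600) = 5838.5 s = 97.31 min.
Single-satellite node shift = (5838.5/86166) × 360° = 24.39°.
With 3 satellites evenly phased, successive equator crossings are 24.39/3 = 8.131° apart.
That is 8.131 × 111.2 = 904 km at the equator.

904 km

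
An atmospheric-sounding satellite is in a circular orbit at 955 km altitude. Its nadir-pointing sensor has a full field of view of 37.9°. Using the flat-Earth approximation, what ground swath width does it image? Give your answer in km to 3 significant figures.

Half-angle = 37.9°/2 = 18.95°.
Swath width ≈ 2h·tan(θ/2) = 2 × 955 × tan(18.95°) = 655.8 km.

656 km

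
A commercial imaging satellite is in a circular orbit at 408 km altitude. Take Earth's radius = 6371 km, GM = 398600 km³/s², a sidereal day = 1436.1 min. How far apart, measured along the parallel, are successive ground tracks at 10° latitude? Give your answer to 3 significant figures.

2540 km

Semi-major axis a = 6371 + 408 = 6779 km. Period T = 2π√(a³/μ) = 2π√(6779³/398600) = 5554.7 s = 92.58 min.
Node shift per orbit = (5554.7/86166) × 360° = 23.21°.
Equatorial spacing = 23.21 × 111.2 km/° = 2581 km.
At 10° latitude, spacing = 2581 × cos(10°) = 2541 km.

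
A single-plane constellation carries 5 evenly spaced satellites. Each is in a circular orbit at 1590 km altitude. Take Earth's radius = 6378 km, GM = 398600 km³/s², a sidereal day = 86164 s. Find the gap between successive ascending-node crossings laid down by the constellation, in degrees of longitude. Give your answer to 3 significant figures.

Semi-major axis a = 6378 + 1590 = 7968 km. Period T = 2π√(a³/μ) = 2π√(7968³/398600) = 7078.4 s = 117.97 min.
Single-satellite node shift = (7078.4/86164) × 360° = 29.57°.
With 5 satellites evenly phased, successive equator crossings are 29.57/5 = 5.915° apart.

5.91°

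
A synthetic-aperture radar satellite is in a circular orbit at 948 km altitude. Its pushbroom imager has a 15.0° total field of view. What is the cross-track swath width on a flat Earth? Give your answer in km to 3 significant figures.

250 km

Half-angle = 15.0°/2 = 7.5°.
Swath width ≈ 2h·tan(θ/2) = 2 × 948 × tan(7.5°) = 249.6 km.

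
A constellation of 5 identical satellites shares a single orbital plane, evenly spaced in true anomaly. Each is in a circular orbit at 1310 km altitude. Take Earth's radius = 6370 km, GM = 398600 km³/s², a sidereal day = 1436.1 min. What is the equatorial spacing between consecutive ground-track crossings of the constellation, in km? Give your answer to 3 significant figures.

Semi-major axis a = 6370 + 1310 = 7680 km. Period T = 2π√(a³/μ) = 2π√(7680³/398600) = 6698.1 s = 111.64 min.
Single-satellite node shift = (6698.1/86166) × 360° = 27.98°.
With 5 satellites evenly phased, successive equator crossings are 27.98/5 = 5.597° apart.
That is 5.597 × 111.2 = 622 km at the equator.

622 km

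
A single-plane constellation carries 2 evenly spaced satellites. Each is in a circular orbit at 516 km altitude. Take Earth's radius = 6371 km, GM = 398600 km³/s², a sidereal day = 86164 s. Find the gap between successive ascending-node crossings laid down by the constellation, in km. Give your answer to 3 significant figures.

Semi-major axis a = 6371 + 516 = 6887 km. Period T = 2π√(a³/μ) = 2π√(6887³/398600) = 5688.0 s = 94.80 min.
Single-satellite node shift = (5688.0/86164) × 360° = 23.76°.
With 2 satellites evenly phased, successive equator crossings are 23.76/2 = 11.882° apart.
That is 11.882 × 111.2 = 1321 km at the equator.

1320 km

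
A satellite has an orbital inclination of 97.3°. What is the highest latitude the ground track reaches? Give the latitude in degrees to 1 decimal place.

82.7°

Retrograde orbit: the ground track reaches ±(180° − i) = ±(180 − 97.3) = ±82.7°.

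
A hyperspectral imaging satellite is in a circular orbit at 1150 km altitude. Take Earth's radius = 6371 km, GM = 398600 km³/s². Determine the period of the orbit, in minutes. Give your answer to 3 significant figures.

108 min

Semi-major axis a = 6371 + 1150 = 7521 km. Period T = 2π√(a³/μ) = 2π√(7521³/398600) = 6491.2 s = 108.19 min.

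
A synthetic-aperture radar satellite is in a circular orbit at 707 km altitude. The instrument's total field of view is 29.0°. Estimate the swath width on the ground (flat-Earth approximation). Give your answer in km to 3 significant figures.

Half-angle = 29.0°/2 = 14.5°.
Swath width ≈ 2h·tan(θ/2) = 2 × 707 × tan(14.5°) = 365.7 km.

366 km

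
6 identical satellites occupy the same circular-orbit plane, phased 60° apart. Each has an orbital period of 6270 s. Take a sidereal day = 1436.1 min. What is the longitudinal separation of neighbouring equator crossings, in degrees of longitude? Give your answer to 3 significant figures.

Single-satellite node shift = (6270.0/86166) × 360° = 26.20°.
With 6 satellites evenly phased, successive equator crossings are 26.20/6 = 4.366° apart.

4.37°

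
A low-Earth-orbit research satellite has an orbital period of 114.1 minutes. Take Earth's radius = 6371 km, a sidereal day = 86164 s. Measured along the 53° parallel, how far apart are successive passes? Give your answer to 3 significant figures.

1910 km

T = 114.1 min = 6846.0 s.
Node shift per orbit = (6846.0/86164) × 360° = 28.60°.
Equatorial spacing = 28.60 × 111.2 km/° = 3181 km.
At 53° latitude, spacing = 3181 × cos(53°) = 1914 km.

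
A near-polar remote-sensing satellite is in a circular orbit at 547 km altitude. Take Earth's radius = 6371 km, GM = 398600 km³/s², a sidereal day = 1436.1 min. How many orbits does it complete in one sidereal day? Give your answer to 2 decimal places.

15.05

Semi-major axis a = 6371 + 547 = 6918 km. Period T = 2π√(a³/μ) = 2π√(6918³/398600) = 5726.4 s = 95.44 min.
Orbits per sidereal day = 86166 / 5726.4 = 15.047.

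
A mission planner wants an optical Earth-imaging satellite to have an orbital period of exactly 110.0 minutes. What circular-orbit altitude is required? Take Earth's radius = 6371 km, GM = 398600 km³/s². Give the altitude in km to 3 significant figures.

1230 km

T = 110.0 min = 6600.0 s.
From T = 2π√(a³/μ): a = (μ T²/4π²)^(1/3) = (398600 × 6600.0² / 4π²)^(1/3) = 7605 km.
Altitude h = a − R = 7605 − 6371 = 1234 km.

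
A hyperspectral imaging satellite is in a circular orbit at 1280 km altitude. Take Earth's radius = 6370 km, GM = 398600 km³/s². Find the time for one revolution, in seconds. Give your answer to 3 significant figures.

6660 seconds

Semi-major axis a = 6370 + 1280 = 7650 km. Period T = 2π√(a³/μ) = 2π√(7650³/398600) = 6658.9 s = 110.98 min.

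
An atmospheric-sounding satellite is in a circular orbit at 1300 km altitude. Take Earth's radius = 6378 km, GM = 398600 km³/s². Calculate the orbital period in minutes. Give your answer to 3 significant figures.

112 min

Semi-major axis a = 6378 + 1300 = 7678 km. Period T = 2π√(a³/μ) = 2π√(7678³/398600) = 6695.5 s = 111.59 min.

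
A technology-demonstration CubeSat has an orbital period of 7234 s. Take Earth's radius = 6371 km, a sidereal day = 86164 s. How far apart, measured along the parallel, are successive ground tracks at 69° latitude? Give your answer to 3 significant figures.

Node shift per orbit = (7234.0/86164) × 360° = 30.22°.
Equatorial spacing = 30.22 × 111.2 km/° = 3361 km.
At 69° latitude, spacing = 3361 × cos(69°) = 1204 km.

1200 km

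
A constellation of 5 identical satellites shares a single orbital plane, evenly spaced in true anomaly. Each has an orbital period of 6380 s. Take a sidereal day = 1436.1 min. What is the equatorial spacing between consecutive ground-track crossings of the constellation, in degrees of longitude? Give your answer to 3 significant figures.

Single-satellite node shift = (6380.0/86166) × 360° = 26.66°.
With 5 satellites evenly phased, successive equator crossings are 26.66/5 = 5.331° apart.

5.33°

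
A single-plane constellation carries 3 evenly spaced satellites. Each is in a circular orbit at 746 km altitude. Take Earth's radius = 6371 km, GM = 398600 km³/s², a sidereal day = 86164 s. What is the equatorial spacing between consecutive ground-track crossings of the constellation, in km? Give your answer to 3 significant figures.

Semi-major axis a = 6371 + 746 = 7117 km. Period T = 2π√(a³/μ) = 2π√(7117³/398600) = 5975.3 s = 99.59 min.
Single-satellite node shift = (5975.3/86164) × 360° = 24.97°.
With 3 satellites evenly phased, successive equator crossings are 24.97/3 = 8.322° apart.
That is 8.322 × 111.2 = 925 km at the equator.

925 km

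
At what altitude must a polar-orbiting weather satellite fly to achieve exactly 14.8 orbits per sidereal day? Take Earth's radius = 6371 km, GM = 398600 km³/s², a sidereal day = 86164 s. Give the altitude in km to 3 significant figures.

Required period T = 86164 / 14.8 = 5821.9 s.
From T = 2π√(a³/μ): a = (μ T²/4π²)^(1/3) = (398600 × 5821.9² / 4π²)^(1/3) = 6995 km.
Altitude h = a − R = 6995 − 6371 = 624 km.

624 km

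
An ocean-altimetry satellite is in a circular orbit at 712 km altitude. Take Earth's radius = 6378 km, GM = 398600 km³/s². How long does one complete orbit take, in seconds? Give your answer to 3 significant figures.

5940 seconds

Semi-major axis a = 6378 + 712 = 7090 km. Period T = 2π√(a³/μ) = 2π√(7090³/398600) = 5941.3 s = 99.02 min.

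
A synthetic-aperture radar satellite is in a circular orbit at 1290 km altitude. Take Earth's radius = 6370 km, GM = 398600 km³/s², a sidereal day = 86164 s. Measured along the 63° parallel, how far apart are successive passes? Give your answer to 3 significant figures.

1410 km

Semi-major axis a = 6370 + 1290 = 7660 km. Period T = 2π√(a³/μ) = 2π√(7660³/398600) = 6672.0 s = 111.20 min.
Node shift per orbit = (6672.0/86164) × 360° = 27.88°.
Equatorial spacing = 27.88 × 111.2 km/° = 3099 km.
At 63° latitude, spacing = 3099 × cos(63°) = 1407 km.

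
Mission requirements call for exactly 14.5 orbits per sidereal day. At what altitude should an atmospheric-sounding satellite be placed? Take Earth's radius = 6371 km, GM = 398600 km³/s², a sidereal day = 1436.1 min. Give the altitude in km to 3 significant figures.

Required period T = 86166 / 14.5 = 5942.5 s.
From T = 2π√(a³/μ): a = (μ T²/4π²)^(1/3) = (398600 × 5942.5² / 4π²)^(1/3) = 7091 km.
Altitude h = a − R = 7091 − 6371 = 720 km.

720 km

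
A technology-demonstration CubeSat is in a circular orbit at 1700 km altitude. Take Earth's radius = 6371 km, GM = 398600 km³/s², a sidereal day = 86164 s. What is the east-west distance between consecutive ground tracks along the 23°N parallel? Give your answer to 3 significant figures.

Semi-major axis a = 6371 + 1700 = 8071 km. Period T = 2π√(a³/μ) = 2π√(8071³/398600) = 7216.1 s = 120.27 min.
Node shift per orbit = (7216.1/86164) × 360° = 30.15°.
Equatorial spacing = 30.15 × 111.2 km/° = 3352 km.
At 23° latitude, spacing = 3352 × cos(23°) = 3086 km.

3090 km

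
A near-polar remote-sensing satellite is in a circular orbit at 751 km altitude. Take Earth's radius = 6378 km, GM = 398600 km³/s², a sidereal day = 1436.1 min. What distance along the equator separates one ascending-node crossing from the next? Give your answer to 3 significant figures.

Semi-major axis a = 6378 + 751 = 7129 km. Period T = 2π√(a³/μ) = 2π√(7129³/398600) = 5990.4 s = 99.84 min.
During one orbit Earth rotates (5990.4 / 86166) × 360° = 25.03°.
At the equator that is 25.03° × (2π·6378/360) km/° = 25.03 × 111.3 = 2786 km.

2790 km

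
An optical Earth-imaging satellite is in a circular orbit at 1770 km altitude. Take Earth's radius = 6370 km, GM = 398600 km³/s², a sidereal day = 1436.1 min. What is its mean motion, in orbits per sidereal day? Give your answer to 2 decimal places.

11.79

Semi-major axis a = 6370 + 1770 = 8140 km. Period T = 2π√(a³/μ) = 2π√(8140³/398600) = 7308.8 s = 121.81 min.
Orbits per sidereal day = 86166 / 7308.8 = 11.789.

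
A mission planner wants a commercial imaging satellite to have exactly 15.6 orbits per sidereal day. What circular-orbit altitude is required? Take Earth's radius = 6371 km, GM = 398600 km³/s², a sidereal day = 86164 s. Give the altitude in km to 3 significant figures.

Required period T = 86164 / 15.6 = 5523.3 s.
From T = 2π√(a³/μ): a = (μ T²/4π²)^(1/3) = (398600 × 5523.3² / 4π²)^(1/3) = 6753 km.
Altitude h = a − R = 6753 − 6371 = 382 km.

382 km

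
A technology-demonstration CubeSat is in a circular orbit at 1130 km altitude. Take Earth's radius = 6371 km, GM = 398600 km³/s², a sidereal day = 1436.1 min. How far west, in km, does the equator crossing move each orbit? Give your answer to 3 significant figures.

3000 km

Semi-major axis a = 6371 + 1130 = 7501 km. Period T = 2π√(a³/μ) = 2π√(7501³/398600) = 6465.3 s = 107.76 min.
During one orbit Earth rotates (6465.3 / 86166) × 360° = 27.01°.
At the equator that is 27.01° × (2π·6371/360) km/° = 27.01 × 111.2 = 3004 km.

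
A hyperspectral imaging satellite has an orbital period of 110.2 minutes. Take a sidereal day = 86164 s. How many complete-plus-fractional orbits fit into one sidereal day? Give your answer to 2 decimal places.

T = 110.2 min = 6612.0 s.
Orbits per sidereal day = 86164 / 6612.0 = 13.031.

13.03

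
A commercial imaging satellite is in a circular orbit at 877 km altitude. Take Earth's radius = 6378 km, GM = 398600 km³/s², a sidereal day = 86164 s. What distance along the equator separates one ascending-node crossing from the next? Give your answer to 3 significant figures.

2860 km

Semi-major axis a = 6378 + 877 = 7255 km. Period T = 2π√(a³/μ) = 2π√(7255³/398600) = 6149.9 s = 102.50 min.
During one orbit Earth rotates (6149.9 / 86164) × 360° = 25.69°.
At the equator that is 25.69° × (2π·6378/360) km/° = 25.69 × 111.3 = 2860 km.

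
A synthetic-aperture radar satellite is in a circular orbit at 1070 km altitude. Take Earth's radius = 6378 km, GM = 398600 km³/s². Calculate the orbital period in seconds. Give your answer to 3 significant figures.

6400 seconds

Semi-major axis a = 6378 + 1070 = 7448 km. Period T = 2π√(a³/μ) = 2π√(7448³/398600) = 6396.9 s = 106.62 min.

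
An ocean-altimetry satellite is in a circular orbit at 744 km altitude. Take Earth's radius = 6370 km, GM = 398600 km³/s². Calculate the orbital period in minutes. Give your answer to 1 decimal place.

Semi-major axis a = 6370 + 744 = 7114 km. Period T = 2π√(a³/μ) = 2π√(7114³/398600) = 5971.5 s = 99.52 min.

99.5 min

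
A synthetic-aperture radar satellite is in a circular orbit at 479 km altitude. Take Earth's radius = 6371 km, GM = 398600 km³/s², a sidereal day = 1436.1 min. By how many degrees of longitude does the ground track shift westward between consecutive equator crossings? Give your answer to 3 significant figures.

23.6°

Semi-major axis a = 6371 + 479 = 6850 km. Period T = 2π√(a³/μ) = 2π√(6850³/398600) = 5642.2 s = 94.04 min.
During one orbit Earth rotates (5642.2 / 86166) × 360° = 23.57°.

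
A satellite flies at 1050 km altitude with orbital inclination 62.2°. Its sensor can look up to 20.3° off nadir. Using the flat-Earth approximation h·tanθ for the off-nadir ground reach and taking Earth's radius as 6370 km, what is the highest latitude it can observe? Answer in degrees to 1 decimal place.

65.7°

For a prograde orbit the ground track reaches latitude ±i = ±62.2°.
Sensor half-swath on the ground ≈ 1050·tan(20.3°) = 388 km = 3.49° of latitude.
Maximum observable latitude ≈ 62.2 + 3.49 = 65.7°.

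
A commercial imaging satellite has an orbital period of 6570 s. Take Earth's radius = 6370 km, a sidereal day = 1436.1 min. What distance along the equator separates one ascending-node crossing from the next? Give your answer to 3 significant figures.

3050 km

During one orbit Earth rotates (6570.0 / 86166) × 360° = 27.45°.
At the equator that is 27.45° × (2π·6370/360) km/° = 27.45 × 111.2 = 3052 km.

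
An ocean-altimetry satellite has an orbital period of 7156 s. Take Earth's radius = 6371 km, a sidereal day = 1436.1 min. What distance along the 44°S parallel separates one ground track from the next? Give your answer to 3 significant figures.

2390 km

Node shift per orbit = (7156.0/86166) × 360° = 29.90°.
Equatorial spacing = 29.90 × 111.2 km/° = 3324 km.
At 44° latitude, spacing = 3324 × cos(44°) = 2391 km.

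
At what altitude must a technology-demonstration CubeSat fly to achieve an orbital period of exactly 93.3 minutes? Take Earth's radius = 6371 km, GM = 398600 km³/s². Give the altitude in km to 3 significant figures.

443 km

T = 93.3 min = 5598.0 s.
From T = 2π√(a³/μ): a = (μ T²/4π²)^(1/3) = (398600 × 5598.0² / 4π²)^(1/3) = 6814 km.
Altitude h = a − R = 6814 − 6371 = 443 km.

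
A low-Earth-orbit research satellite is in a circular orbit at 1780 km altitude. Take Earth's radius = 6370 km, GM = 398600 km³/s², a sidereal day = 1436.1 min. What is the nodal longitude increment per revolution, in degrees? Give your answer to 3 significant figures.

Semi-major axis a = 6370 + 1780 = 8150 km. Period T = 2π√(a³/μ) = 2π√(8150³/398600) = 7322.3 s = 122.04 min.
During one orbit Earth rotates (7322.3 / 86166) × 360° = 30.59°.

30.6°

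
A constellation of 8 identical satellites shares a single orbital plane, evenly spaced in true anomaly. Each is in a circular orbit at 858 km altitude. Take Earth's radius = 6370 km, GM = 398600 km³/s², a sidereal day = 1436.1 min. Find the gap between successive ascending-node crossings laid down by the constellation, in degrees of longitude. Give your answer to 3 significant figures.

Semi-major axis a = 6370 + 858 = 7228 km. Period T = 2π√(a³/μ) = 2π√(7228³/398600) = 6115.6 s = 101.93 min.
Single-satellite node shift = (6115.6/86166) × 360° = 25.55°.
With 8 satellites evenly phased, successive equator crossings are 25.55/8 = 3.194° apart.

3.19°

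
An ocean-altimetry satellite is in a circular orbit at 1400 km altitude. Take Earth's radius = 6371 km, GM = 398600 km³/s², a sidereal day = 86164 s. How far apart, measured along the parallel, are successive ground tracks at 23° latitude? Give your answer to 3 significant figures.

2920 km

Semi-major axis a = 6371 + 1400 = 7771 km. Period T = 2π√(a³/μ) = 2π√(7771³/398600) = 6817.5 s = 113.63 min.
Node shift per orbit = (6817.5/86164) × 360° = 28.48°.
Equatorial spacing = 28.48 × 111.2 km/° = 3167 km.
At 23° latitude, spacing = 3167 × cos(23°) = 2916 km.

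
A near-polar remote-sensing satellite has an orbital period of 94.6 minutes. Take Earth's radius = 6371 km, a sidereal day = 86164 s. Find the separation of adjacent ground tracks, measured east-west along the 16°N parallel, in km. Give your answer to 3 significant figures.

2530 km

T = 94.6 min = 5676.0 s.
Node shift per orbit = (5676.0/86164) × 360° = 23.71°.
Equatorial spacing = 23.71 × 111.2 km/° = 2637 km.
At 16° latitude, spacing = 2637 × cos(16°) = 2535 km.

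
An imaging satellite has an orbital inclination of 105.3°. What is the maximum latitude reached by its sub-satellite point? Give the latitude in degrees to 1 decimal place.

74.7°

Retrograde orbit: the ground track reaches ±(180° − i) = ±(180 − 105.3) = ±74.7°.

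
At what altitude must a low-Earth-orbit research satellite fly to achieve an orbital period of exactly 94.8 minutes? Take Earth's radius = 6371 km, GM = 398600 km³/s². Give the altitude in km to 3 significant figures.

T = 94.8 min = 5688.0 s.
From T = 2π√(a³/μ): a = (μ T²/4π²)^(1/3) = (398600 × 5688.0² / 4π²)^(1/3) = 6887 km.
Altitude h = a − R = 6887 − 6371 = 516 km.

516 km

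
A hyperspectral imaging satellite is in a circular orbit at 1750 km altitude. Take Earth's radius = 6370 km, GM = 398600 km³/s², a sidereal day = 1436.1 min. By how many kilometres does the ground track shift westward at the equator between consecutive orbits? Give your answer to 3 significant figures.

3380 km

Semi-major axis a = 6370 + 1750 = 8120 km. Period T = 2π√(a³/μ) = 2π√(8120³/398600) = 7281.9 s = 121.37 min.
During one orbit Earth rotates (7281.9 / 86166) × 360° = 30.42°.
At the equator that is 30.42° × (2π·6370/360) km/° = 30.42 × 111.2 = 3382 km.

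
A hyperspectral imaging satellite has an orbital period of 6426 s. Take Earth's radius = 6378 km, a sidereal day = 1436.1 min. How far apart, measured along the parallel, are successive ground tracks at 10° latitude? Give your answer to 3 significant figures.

2940 km

Node shift per orbit = (6426.0/86166) × 360° = 26.85°.
Equatorial spacing = 26.85 × 111.3 km/° = 2989 km.
At 10° latitude, spacing = 2989 × cos(10°) = 2943 km.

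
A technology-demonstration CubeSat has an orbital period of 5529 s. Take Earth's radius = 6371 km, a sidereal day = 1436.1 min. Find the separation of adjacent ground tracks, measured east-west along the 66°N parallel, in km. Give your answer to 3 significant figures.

1040 km

Node shift per orbit = (5529.0/86166) × 360° = 23.10°.
Equatorial spacing = 23.10 × 111.2 km/° = 2569 km.
At 66° latitude, spacing = 2569 × cos(66°) = 1045 km.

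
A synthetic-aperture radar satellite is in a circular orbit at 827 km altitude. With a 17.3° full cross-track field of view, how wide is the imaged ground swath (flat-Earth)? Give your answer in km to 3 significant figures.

252 km

Half-angle = 17.3°/2 = 8.65°.
Swath width ≈ 2h·tan(θ/2) = 2 × 827 × tan(8.65°) = 251.6 km.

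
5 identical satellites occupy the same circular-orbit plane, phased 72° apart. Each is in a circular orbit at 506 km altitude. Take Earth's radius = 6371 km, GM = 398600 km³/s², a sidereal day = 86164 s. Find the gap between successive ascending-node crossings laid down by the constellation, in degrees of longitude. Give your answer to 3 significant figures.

4.74°

Semi-major axis a = 6371 + 506 = 6877 km. Period T = 2π√(a³/μ) = 2π√(6877³/398600) = 5675.6 s = 94.59 min.
Single-satellite node shift = (5675.6/86164) × 360° = 23.71°.
With 5 satellites evenly phased, successive equator crossings are 23.71/5 = 4.743° apart.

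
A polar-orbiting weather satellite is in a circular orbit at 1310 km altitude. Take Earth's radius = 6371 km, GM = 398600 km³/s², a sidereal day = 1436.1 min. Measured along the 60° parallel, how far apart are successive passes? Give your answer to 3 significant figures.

Semi-major axis a = 6371 + 1310 = 7681 km. Period T = 2π√(a³/μ) = 2π√(7681³/398600) = 6699.4 s = 111.66 min.
Node shift per orbit = (6699.4/86166) × 360° = 27.99°.
Equatorial spacing = 27.99 × 111.2 km/° = 3112 km.
At 60° latitude, spacing = 3112 × cos(60°) = 1556 km.

1560 km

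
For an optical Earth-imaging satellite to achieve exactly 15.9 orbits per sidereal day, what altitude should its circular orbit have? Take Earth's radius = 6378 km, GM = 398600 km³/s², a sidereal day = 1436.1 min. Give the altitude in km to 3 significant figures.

Required period T = 86166 / 15.9 = 5419.2 s.
From T = 2π√(a³/μ): a = (μ T²/4π²)^(1/3) = (398600 × 5419.2² / 4π²)^(1/3) = 6668 km.
Altitude h = a − R = 6668 − 6378 = 290 km.

290 km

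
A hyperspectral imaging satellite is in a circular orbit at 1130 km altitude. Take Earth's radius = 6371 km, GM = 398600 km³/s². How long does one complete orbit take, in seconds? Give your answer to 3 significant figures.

Semi-major axis a = 6371 + 1130 = 7501 km. Period T = 2π√(a³/μ) = 2π√(7501³/398600) = 6465.3 s = 107.76 min.

6470 seconds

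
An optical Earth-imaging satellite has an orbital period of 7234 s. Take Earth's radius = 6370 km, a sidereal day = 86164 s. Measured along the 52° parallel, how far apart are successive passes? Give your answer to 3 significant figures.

Node shift per orbit = (7234.0/86164) × 360° = 30.22°.
Equatorial spacing = 30.22 × 111.2 km/° = 3360 km.
At 52° latitude, spacing = 3360 × cos(52°) = 2069 km.

2070 km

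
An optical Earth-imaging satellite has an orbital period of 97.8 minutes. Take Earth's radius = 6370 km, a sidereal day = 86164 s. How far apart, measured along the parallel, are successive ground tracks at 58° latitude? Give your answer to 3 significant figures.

1440 km

T = 97.8 min = 5868.0 s.
Node shift per orbit = (5868.0/86164) × 360° = 24.52°.
Equatorial spacing = 24.52 × 111.2 km/° = 2726 km.
At 58° latitude, spacing = 2726 × cos(58°) = 1444 km.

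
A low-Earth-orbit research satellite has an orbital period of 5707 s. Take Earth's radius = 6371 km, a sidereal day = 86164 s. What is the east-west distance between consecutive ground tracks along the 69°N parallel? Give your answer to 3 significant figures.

950 km

Node shift per orbit = (5707.0/86164) × 360° = 23.84°.
Equatorial spacing = 23.84 × 111.2 km/° = 2651 km.
At 69° latitude, spacing = 2651 × cos(69°) = 950 km.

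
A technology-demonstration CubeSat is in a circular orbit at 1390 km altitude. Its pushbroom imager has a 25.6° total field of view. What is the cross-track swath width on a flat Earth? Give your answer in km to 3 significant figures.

Half-angle = 25.6°/2 = 12.8°.
Swath width ≈ 2h·tan(θ/2) = 2 × 1390 × tan(12.8°) = 631.6 km.

632 km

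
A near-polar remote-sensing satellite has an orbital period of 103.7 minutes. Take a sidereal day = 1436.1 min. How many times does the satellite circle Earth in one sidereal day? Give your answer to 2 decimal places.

13.85

T = 103.7 min = 6222.0 s.
Orbits per sidereal day = 86166 / 6222.0 = 13.849.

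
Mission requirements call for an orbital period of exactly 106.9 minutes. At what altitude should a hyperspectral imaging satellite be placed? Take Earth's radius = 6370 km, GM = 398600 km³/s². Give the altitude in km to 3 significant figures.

T = 106.9 min = 6414.0 s.
From T = 2π√(a³/μ): a = (μ T²/4π²)^(1/3) = (398600 × 6414.0² / 4π²)^(1/3) = 7461 km.
Altitude h = a − R = 7461 − 6370 = 1091 km.

1090 km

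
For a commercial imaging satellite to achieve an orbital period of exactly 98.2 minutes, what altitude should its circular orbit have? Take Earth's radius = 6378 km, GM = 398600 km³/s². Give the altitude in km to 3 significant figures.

T = 98.2 min = 5892.0 s.
From T = 2π√(a³/μ): a = (μ T²/4π²)^(1/3) = (398600 × 5892.0² / 4π²)^(1/3) = 7051 km.
Altitude h = a − R = 7051 − 6378 = 673 km.

673 km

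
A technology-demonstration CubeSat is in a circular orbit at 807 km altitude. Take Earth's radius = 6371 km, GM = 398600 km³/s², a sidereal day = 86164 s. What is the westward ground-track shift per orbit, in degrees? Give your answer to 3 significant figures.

Semi-major axis a = 6371 + 807 = 7178 km. Period T = 2π√(a³/μ) = 2π√(7178³/398600) = 6052.2 s = 100.87 min.
During one orbit Earth rotates (6052.2 / 86164) × 360° = 25.29°.

25.3°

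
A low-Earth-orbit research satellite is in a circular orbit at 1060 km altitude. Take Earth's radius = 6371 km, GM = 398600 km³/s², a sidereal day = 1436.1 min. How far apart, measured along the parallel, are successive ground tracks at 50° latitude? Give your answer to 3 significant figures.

1900 km

Semi-major axis a = 6371 + 1060 = 7431 km. Period T = 2π√(a³/μ) = 2π√(7431³/398600) = 6375.0 s = 106.25 min.
Node shift per orbit = (6375.0/86166) × 360° = 26.63°.
Equatorial spacing = 26.63 × 111.2 km/° = 2962 km.
At 50° latitude, spacing = 2962 × cos(50°) = 1904 km.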